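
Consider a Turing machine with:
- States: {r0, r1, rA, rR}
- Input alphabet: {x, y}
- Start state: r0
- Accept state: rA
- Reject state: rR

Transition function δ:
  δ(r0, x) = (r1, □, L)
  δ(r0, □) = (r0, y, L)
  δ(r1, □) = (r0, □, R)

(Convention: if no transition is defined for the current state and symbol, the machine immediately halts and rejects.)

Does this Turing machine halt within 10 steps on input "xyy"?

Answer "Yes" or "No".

Execution trace:
Initial: [r0]xyy
Step 1: δ(r0, x) = (r1, □, L) → [r1]□□yy
Step 2: δ(r1, □) = (r0, □, R) → □[r0]□yy
Step 3: δ(r0, □) = (r0, y, L) → [r0]□yyy
Step 4: δ(r0, □) = (r0, y, L) → [r0]□yyyy
Step 5: δ(r0, □) = (r0, y, L) → [r0]□yyyyy
Step 6: δ(r0, □) = (r0, y, L) → [r0]□yyyyyy
Step 7: δ(r0, □) = (r0, y, L) → [r0]□yyyyyyy
Step 8: δ(r0, □) = (r0, y, L) → [r0]□yyyyyyyy
Step 9: δ(r0, □) = (r0, y, L) → [r0]□yyyyyyyyy
Step 10: δ(r0, □) = (r0, y, L) → [r0]□yyyyyyyyyy

The machine has not reached a halting state after 10 steps.
The machine did not halt within the 10-step bound.

Answer: No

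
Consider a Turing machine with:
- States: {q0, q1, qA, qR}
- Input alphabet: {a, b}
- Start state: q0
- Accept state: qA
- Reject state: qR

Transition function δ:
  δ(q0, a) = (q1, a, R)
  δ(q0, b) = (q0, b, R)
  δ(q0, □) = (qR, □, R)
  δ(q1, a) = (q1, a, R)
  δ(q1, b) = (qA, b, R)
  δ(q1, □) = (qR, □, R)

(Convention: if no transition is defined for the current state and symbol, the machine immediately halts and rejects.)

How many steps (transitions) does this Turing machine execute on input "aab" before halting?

Execution trace:
Initial: [q0]aab
Step 1: δ(q0, a) = (q1, a, R) → a[q1]ab
Step 2: δ(q1, a) = (q1, a, R) → aa[q1]b
Step 3: δ(q1, b) = (qA, b, R) → aab[qA]□

The machine reaches the accept state qA and halts.

The machine executed 3 steps before halting.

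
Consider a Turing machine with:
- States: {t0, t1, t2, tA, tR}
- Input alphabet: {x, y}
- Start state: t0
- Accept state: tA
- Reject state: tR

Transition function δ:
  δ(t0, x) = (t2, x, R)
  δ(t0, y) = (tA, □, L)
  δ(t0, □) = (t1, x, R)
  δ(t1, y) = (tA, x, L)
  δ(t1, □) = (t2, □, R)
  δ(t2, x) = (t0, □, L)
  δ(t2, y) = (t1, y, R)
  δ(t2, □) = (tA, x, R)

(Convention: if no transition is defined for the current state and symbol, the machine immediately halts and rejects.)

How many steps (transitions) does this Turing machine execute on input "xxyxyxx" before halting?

Execution trace:
Initial: [t0]xxyxyxx
Step 1: δ(t0, x) = (t2, x, R) → x[t2]xyxyxx
Step 2: δ(t2, x) = (t0, □, L) → [t0]x□yxyxx
Step 3: δ(t0, x) = (t2, x, R) → x[t2]□yxyxx
Step 4: δ(t2, □) = (tA, x, R) → xx[tA]yxyxx

The machine reaches the accept state tA and halts.

The machine executed 4 steps before halting.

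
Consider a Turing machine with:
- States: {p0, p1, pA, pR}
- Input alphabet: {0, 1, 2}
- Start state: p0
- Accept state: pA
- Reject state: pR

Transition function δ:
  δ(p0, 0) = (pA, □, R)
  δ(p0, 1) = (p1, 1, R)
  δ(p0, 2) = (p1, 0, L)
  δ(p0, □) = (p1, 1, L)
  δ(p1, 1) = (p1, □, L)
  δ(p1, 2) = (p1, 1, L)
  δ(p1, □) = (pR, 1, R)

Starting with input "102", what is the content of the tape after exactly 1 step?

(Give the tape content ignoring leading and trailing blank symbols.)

Execution trace:
Initial: [p0]102
Step 1: δ(p0, 1) = (p1, 1, R) → 1[p1]02

No transition is defined for δ(p1, 0). By convention the machine halts and rejects.

After 1 step, the tape (ignoring leading/trailing blanks) is: 102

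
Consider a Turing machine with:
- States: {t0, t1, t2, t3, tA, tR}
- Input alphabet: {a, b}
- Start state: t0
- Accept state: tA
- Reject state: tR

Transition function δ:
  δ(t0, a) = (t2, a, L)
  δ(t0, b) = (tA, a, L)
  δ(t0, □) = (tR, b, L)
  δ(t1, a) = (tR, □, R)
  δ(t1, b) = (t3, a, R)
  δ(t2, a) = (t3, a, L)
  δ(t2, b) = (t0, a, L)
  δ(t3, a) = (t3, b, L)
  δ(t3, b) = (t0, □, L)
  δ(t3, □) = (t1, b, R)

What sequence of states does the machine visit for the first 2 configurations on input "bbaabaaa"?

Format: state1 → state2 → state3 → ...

Execution trace:
Initial: [t0]bbaabaaa
Step 1: δ(t0, b) = (tA, a, L) → [tA]□abaabaaa

The machine reaches the accept state tA and halts.

State sequence: t0 → tA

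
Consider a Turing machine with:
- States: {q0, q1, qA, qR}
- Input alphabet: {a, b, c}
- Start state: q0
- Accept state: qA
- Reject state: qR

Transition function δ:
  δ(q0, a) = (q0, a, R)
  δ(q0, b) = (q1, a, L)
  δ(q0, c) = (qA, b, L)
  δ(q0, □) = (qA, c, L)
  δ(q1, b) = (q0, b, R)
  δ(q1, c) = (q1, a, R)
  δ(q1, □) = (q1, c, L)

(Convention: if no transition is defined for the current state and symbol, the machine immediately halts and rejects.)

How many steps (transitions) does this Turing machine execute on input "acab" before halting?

Execution trace:
Initial: [q0]acab
Step 1: δ(q0, a) = (q0, a, R) → a[q0]cab
Step 2: δ(q0, c) = (qA, b, L) → [qA]abab

The machine reaches the accept state qA and halts.

The machine executed 2 steps before halting.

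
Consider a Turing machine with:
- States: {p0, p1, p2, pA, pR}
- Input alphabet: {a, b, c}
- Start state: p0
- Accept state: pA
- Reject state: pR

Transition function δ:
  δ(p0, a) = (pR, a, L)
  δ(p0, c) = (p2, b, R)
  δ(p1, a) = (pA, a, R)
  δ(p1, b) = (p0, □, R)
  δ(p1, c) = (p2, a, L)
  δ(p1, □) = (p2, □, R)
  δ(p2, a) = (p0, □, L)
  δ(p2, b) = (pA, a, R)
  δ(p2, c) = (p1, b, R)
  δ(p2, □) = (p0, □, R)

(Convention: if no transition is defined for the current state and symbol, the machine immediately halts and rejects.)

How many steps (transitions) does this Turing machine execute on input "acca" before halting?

Execution trace:
Initial: [p0]acca
Step 1: δ(p0, a) = (pR, a, L) → [pR]□acca

The machine reaches the reject state pR and halts.

The machine executed 1 step before halting.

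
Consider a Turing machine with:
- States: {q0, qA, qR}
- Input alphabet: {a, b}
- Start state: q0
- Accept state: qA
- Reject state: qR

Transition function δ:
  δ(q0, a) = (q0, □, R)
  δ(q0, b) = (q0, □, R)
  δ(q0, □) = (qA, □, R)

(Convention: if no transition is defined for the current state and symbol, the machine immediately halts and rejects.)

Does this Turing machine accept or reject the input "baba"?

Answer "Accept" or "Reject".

Execution trace:
Initial: [q0]baba
Step 1: δ(q0, b) = (q0, □, R) → □[q0]aba
Step 2: δ(q0, a) = (q0, □, R) → □□[q0]ba
Step 3: δ(q0, b) = (q0, □, R) → □□□[q0]a
Step 4: δ(q0, a) = (q0, □, R) → □□□□[q0]□
Step 5: δ(q0, □) = (qA, □, R) → □□□□□[qA]□

The machine reaches the accept state qA and halts.

Answer: Accept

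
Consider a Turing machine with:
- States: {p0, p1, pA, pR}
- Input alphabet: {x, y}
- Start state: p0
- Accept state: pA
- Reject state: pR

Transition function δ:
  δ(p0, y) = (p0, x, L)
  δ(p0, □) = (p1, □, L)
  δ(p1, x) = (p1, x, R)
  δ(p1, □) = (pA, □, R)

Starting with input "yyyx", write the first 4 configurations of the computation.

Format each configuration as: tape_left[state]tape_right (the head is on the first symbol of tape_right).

Transitions applied:
Step 1: δ(p0, y) = (p0, x, L)
Step 2: δ(p0, □) = (p1, □, L)
Step 3: δ(p1, □) = (pA, □, R)

The first 4 configurations are:
[p0]yyyx ⊢ [p0]□xyyx ⊢ [p1]□□xyyx ⊢ □[pA]□xyyx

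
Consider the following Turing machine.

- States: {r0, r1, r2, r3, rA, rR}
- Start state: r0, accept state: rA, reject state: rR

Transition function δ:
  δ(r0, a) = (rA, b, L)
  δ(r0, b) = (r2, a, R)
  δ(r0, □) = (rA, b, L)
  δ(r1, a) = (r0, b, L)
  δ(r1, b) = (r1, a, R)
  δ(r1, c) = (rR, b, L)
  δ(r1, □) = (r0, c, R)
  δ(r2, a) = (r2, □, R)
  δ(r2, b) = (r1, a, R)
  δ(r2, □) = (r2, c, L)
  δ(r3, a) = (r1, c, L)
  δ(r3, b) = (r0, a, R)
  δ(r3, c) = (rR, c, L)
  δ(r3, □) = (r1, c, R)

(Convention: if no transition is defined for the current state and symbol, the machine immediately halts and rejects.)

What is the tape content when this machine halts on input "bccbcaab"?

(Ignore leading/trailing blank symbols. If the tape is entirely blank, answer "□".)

Execution trace:
Initial: [r0]bccbcaab
Step 1: δ(r0, b) = (r2, a, R) → a[r2]ccbcaab

No transition is defined for δ(r2, c). By convention the machine halts and rejects.

Final tape (ignoring leading/trailing blanks): accbcaab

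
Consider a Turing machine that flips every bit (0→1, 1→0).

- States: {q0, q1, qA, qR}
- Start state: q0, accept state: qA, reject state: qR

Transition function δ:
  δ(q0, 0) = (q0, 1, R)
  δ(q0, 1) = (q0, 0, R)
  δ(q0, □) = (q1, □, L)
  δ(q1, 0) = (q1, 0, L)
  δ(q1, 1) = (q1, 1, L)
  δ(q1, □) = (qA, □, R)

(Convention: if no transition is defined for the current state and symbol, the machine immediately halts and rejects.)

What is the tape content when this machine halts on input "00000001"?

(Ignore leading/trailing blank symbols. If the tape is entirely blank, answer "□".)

Execution trace:
Initial: [q0]00000001
Step 1: δ(q0, 0) = (q0, 1, R) → 1[q0]0000001
Step 2: δ(q0, 0) = (q0, 1, R) → 11[q0]000001
Step 3: δ(q0, 0) = (q0, 1, R) → 111[q0]00001
Step 4: δ(q0, 0) = (q0, 1, R) → 1111[q0]0001
Step 5: δ(q0, 0) = (q0, 1, R) → 11111[q0]001
Step 6: δ(q0, 0) = (q0, 1, R) → 111111[q0]01
Step 7: δ(q0, 0) = (q0, 1, R) → 1111111[q0]1
Step 8: δ(q0, 1) = (q0, 0, R) → 11111110[q0]□
Step 9: δ(q0, □) = (q1, □, L) → 1111111[q1]0□
Step 10: δ(q1, 0) = (q1, 0, L) → 111111[q1]10□
Step 11: δ(q1, 1) = (q1, 1, L) → 11111[q1]110□
Step 12: δ(q1, 1) = (q1, 1, L) → 1111[q1]1110□
Step 13: δ(q1, 1) = (q1, 1, L) → 111[q1]11110□
Step 14: δ(q1, 1) = (q1, 1, L) → 11[q1]111110□
Step 15: δ(q1, 1) = (q1, 1, L) → 1[q1]1111110□
Step 16: δ(q1, 1) = (q1, 1, L) → [q1]11111110□
Step 17: δ(q1, 1) = (q1, 1, L) → [q1]□11111110□
Step 18: δ(q1, □) = (qA, □, R) → □[qA]11111110□

The machine reaches the accept state qA and halts.

Final tape (ignoring leading/trailing blanks): 11111110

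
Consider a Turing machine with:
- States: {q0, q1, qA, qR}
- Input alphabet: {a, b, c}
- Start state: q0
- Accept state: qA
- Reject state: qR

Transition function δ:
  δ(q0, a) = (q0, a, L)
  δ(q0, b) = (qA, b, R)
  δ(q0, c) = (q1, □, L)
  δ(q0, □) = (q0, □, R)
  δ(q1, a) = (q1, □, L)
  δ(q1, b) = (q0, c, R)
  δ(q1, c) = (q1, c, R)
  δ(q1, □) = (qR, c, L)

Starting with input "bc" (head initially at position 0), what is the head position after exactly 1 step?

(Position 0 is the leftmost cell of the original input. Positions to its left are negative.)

Execution trace (head position shown):
Step 0: [q0]bc  (head at position 0)
Step 1: move right → b[qA]c  (head at position 1)

After 1 step, the head is at position 1.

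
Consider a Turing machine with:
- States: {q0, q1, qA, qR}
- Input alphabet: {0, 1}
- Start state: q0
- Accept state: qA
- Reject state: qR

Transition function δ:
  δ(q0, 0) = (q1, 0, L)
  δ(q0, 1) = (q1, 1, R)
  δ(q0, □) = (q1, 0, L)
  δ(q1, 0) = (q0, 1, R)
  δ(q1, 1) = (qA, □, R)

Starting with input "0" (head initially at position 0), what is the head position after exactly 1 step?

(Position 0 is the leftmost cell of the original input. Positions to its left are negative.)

Execution trace (head position shown):
Step 0: [q0]0  (head at position 0)
Step 1: move left → [q1]□0  (head at position -1)

After 1 step, the head is at position -1.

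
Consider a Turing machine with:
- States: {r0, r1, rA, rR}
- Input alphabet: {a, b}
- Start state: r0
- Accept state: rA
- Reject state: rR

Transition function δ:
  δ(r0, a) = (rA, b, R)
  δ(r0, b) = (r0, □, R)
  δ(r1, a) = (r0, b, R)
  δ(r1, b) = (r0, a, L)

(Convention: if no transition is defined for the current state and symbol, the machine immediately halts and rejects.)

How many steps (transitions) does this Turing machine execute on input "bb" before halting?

Execution trace:
Initial: [r0]bb
Step 1: δ(r0, b) = (r0, □, R) → □[r0]b
Step 2: δ(r0, b) = (r0, □, R) → □□[r0]□

No transition is defined for δ(r0, □). By convention the machine halts and rejects.

The machine executed 2 steps before halting.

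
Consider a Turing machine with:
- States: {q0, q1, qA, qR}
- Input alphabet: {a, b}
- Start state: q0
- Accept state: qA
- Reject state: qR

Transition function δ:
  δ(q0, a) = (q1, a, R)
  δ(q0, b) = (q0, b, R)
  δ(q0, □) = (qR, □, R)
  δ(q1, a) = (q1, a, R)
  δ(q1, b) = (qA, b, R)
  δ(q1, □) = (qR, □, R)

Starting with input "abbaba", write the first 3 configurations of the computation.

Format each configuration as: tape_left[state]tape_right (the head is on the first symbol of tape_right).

Transitions applied:
Step 1: δ(q0, a) = (q1, a, R)
Step 2: δ(q1, b) = (qA, b, R)

The first 3 configurations are:
[q0]abbaba ⊢ a[q1]bbaba ⊢ ab[qA]baba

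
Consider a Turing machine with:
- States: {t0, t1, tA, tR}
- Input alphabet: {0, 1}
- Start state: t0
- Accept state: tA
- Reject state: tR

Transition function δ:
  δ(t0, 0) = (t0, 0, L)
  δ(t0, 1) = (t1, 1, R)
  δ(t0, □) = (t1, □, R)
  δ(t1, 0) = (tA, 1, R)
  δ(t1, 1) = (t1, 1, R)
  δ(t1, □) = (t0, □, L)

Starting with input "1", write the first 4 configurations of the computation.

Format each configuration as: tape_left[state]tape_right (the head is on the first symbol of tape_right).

Transitions applied:
Step 1: δ(t0, 1) = (t1, 1, R)
Step 2: δ(t1, □) = (t0, □, L)
Step 3: δ(t0, 1) = (t1, 1, R)

The first 4 configurations are:
[t0]1 ⊢ 1[t1]□ ⊢ [t0]1□ ⊢ 1[t1]□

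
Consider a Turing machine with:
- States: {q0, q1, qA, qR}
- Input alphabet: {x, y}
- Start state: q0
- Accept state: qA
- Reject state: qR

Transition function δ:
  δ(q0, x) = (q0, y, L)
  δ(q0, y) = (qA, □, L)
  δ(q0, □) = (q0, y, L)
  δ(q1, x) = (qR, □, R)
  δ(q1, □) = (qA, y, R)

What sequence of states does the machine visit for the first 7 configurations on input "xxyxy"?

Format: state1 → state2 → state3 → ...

Execution trace:
Initial: [q0]xxyxy
Step 1: δ(q0, x) = (q0, y, L) → [q0]□yxyxy
Step 2: δ(q0, □) = (q0, y, L) → [q0]□yyxyxy
Step 3: δ(q0, □) = (q0, y, L) → [q0]□yyyxyxy
Step 4: δ(q0, □) = (q0, y, L) → [q0]□yyyyxyxy
Step 5: δ(q0, □) = (q0, y, L) → [q0]□yyyyyxyxy
Step 6: δ(q0, □) = (q0, y, L) → [q0]□yyyyyyxyxy

State sequence: q0 → q0 → q0 → q0 → q0 → q0 → q0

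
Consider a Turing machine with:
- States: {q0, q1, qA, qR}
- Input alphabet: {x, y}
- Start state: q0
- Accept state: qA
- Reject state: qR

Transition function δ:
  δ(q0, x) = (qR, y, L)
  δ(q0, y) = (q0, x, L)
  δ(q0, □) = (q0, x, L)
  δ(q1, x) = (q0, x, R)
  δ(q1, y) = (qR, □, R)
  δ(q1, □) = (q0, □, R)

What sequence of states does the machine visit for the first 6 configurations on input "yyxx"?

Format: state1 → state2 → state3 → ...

Execution trace:
Initial: [q0]yyxx
Step 1: δ(q0, y) = (q0, x, L) → [q0]□xyxx
Step 2: δ(q0, □) = (q0, x, L) → [q0]□xxyxx
Step 3: δ(q0, □) = (q0, x, L) → [q0]□xxxyxx
Step 4: δ(q0, □) = (q0, x, L) → [q0]□xxxxyxx
Step 5: δ(q0, □) = (q0, x, L) → [q0]□xxxxxyxx

State sequence: q0 → q0 → q0 → q0 → q0 → q0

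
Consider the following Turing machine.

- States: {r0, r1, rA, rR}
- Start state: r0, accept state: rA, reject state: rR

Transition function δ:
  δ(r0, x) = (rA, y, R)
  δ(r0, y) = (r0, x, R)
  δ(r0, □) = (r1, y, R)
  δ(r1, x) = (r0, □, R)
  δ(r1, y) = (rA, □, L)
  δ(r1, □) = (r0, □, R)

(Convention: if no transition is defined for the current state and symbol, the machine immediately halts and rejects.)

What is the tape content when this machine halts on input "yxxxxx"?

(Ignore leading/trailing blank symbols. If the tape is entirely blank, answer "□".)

Execution trace:
Initial: [r0]yxxxxx
Step 1: δ(r0, y) = (r0, x, R) → x[r0]xxxxx
Step 2: δ(r0, x) = (rA, y, R) → xy[rA]xxxx

The machine reaches the accept state rA and halts.

Final tape (ignoring leading/trailing blanks): xyxxxx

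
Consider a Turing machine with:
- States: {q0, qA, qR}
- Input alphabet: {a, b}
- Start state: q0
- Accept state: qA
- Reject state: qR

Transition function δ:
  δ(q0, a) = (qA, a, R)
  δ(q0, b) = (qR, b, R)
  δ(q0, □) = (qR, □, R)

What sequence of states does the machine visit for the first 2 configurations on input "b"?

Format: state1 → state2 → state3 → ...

Execution trace:
Initial: [q0]b
Step 1: δ(q0, b) = (qR, b, R) → b[qR]□

The machine reaches the reject state qR and halts.

State sequence: q0 → qR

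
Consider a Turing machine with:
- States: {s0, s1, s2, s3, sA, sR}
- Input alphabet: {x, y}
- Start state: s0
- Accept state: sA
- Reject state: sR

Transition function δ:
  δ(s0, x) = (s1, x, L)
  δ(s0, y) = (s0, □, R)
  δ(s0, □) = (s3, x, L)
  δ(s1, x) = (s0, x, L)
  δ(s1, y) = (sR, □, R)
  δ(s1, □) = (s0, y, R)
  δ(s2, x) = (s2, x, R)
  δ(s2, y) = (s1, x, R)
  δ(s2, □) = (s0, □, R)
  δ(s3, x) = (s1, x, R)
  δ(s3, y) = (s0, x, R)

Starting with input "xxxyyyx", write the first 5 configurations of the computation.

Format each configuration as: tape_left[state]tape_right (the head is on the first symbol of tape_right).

Transitions applied:
Step 1: δ(s0, x) = (s1, x, L)
Step 2: δ(s1, □) = (s0, y, R)
Step 3: δ(s0, x) = (s1, x, L)
Step 4: δ(s1, y) = (sR, □, R)

The first 5 configurations are:
[s0]xxxyyyx ⊢ [s1]□xxxyyyx ⊢ y[s0]xxxyyyx ⊢ [s1]yxxxyyyx ⊢ □[sR]xxxyyyx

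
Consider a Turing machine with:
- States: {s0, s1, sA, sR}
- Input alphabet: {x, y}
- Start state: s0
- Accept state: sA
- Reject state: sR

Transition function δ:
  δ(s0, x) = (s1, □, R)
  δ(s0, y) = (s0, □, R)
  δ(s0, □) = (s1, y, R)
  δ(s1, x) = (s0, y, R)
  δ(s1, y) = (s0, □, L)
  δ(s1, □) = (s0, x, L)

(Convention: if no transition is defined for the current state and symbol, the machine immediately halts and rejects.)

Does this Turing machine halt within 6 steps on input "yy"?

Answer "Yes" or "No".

Execution trace:
Initial: [s0]yy
Step 1: δ(s0, y) = (s0, □, R) → □[s0]y
Step 2: δ(s0, y) = (s0, □, R) → □□[s0]□
Step 3: δ(s0, □) = (s1, y, R) → □□y[s1]□
Step 4: δ(s1, □) = (s0, x, L) → □□[s0]yx
Step 5: δ(s0, y) = (s0, □, R) → □□□[s0]x
Step 6: δ(s0, x) = (s1, □, R) → □□□□[s1]□

The machine has not reached a halting state after 6 steps.
The machine did not halt within the 6-step bound.

Answer: No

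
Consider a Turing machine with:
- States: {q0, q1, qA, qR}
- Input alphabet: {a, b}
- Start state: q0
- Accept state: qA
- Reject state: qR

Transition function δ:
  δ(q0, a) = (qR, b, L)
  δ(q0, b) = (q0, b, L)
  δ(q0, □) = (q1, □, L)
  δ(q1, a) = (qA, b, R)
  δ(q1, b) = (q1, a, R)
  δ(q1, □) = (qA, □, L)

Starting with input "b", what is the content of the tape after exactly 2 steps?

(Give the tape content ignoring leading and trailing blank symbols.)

Execution trace:
Initial: [q0]b
Step 1: δ(q0, b) = (q0, b, L) → [q0]□b
Step 2: δ(q0, □) = (q1, □, L) → [q1]□□b

After 2 steps, the tape (ignoring leading/trailing blanks) is: b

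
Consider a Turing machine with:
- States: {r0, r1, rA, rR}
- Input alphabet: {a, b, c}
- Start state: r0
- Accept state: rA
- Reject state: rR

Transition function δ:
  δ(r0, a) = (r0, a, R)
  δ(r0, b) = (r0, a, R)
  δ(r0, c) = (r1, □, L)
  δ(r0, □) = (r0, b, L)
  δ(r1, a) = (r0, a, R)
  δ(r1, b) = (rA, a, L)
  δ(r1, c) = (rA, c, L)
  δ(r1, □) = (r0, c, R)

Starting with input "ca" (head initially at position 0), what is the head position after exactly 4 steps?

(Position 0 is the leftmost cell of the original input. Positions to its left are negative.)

Execution trace (head position shown):
Step 0: [r0]ca  (head at position 0)
Step 1: move left → [r1]□□a  (head at position -1)
Step 2: move right → c[r0]□a  (head at position 0)
Step 3: move left → [r0]cba  (head at position -1)
Step 4: move left → [r1]□□ba  (head at position -2)

After 4 steps, the head is at position -2.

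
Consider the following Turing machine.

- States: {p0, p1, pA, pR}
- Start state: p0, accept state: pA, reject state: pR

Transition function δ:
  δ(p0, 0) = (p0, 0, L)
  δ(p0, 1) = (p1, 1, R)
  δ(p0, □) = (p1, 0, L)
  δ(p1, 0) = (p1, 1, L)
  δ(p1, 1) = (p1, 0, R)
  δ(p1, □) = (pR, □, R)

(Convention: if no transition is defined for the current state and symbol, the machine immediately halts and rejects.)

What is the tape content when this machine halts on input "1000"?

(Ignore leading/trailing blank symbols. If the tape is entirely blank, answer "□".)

Execution trace:
Initial: [p0]1000
Step 1: δ(p0, 1) = (p1, 1, R) → 1[p1]000
Step 2: δ(p1, 0) = (p1, 1, L) → [p1]1100
Step 3: δ(p1, 1) = (p1, 0, R) → 0[p1]100
Step 4: δ(p1, 1) = (p1, 0, R) → 00[p1]00
Step 5: δ(p1, 0) = (p1, 1, L) → 0[p1]010
Step 6: δ(p1, 0) = (p1, 1, L) → [p1]0110
Step 7: δ(p1, 0) = (p1, 1, L) → [p1]□1110
Step 8: δ(p1, □) = (pR, □, R) → □[pR]1110

The machine reaches the reject state pR and halts.

Final tape (ignoring leading/trailing blanks): 1110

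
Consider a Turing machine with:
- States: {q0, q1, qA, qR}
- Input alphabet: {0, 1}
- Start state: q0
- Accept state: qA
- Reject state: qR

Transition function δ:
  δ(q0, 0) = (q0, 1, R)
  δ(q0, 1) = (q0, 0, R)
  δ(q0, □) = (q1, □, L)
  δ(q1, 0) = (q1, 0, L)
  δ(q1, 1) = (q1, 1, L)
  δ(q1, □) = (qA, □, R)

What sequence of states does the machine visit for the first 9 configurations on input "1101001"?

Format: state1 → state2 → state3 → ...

Execution trace:
Initial: [q0]1101001
Step 1: δ(q0, 1) = (q0, 0, R) → 0[q0]101001
Step 2: δ(q0, 1) = (q0, 0, R) → 00[q0]01001
Step 3: δ(q0, 0) = (q0, 1, R) → 001[q0]1001
Step 4: δ(q0, 1) = (q0, 0, R) → 0010[q0]001
Step 5: δ(q0, 0) = (q0, 1, R) → 00101[q0]01
Step 6: δ(q0, 0) = (q0, 1, R) → 001011[q0]1
Step 7: δ(q0, 1) = (q0, 0, R) → 0010110[q0]□
Step 8: δ(q0, □) = (q1, □, L) → 001011[q1]0□

State sequence: q0 → q0 → q0 → q0 → q0 → q0 → q0 → q0 → q1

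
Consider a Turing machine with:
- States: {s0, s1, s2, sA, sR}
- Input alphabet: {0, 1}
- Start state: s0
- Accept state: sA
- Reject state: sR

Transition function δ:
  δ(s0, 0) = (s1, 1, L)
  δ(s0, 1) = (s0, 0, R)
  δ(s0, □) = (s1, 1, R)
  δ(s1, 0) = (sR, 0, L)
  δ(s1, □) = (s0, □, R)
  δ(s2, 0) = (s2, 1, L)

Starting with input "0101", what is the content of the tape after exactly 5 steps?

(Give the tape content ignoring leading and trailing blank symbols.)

Execution trace:
Initial: [s0]0101
Step 1: δ(s0, 0) = (s1, 1, L) → [s1]□1101
Step 2: δ(s1, □) = (s0, □, R) → □[s0]1101
Step 3: δ(s0, 1) = (s0, 0, R) → □0[s0]101
Step 4: δ(s0, 1) = (s0, 0, R) → □00[s0]01
Step 5: δ(s0, 0) = (s1, 1, L) → □0[s1]011

After 5 steps, the tape (ignoring leading/trailing blanks) is: 0011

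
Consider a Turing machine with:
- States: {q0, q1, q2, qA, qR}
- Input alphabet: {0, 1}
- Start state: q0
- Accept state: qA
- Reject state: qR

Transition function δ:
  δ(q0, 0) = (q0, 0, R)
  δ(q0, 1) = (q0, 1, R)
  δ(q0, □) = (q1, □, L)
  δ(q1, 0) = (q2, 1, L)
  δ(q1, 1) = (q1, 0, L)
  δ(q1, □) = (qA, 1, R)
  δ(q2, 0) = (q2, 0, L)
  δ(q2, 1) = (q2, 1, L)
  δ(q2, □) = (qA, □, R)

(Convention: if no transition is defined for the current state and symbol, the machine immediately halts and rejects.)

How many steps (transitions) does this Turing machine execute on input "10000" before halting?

Execution trace:
Initial: [q0]10000
Step 1: δ(q0, 1) = (q0, 1, R) → 1[q0]0000
Step 2: δ(q0, 0) = (q0, 0, R) → 10[q0]000
Step 3: δ(q0, 0) = (q0, 0, R) → 100[q0]00
Step 4: δ(q0, 0) = (q0, 0, R) → 1000[q0]0
Step 5: δ(q0, 0) = (q0, 0, R) → 10000[q0]□
Step 6: δ(q0, □) = (q1, □, L) → 1000[q1]0□
Step 7: δ(q1, 0) = (q2, 1, L) → 100[q2]01□
Step 8: δ(q2, 0) = (q2, 0, L) → 10[q2]001□
Step 9: δ(q2, 0) = (q2, 0, L) → 1[q2]0001□
Step 10: δ(q2, 0) = (q2, 0, L) → [q2]10001□
Step 11: δ(q2, 1) = (q2, 1, L) → [q2]□10001□
Step 12: δ(q2, □) = (qA, □, R) → □[qA]10001□

The machine reaches the accept state qA and halts.

The machine executed 12 steps before halting.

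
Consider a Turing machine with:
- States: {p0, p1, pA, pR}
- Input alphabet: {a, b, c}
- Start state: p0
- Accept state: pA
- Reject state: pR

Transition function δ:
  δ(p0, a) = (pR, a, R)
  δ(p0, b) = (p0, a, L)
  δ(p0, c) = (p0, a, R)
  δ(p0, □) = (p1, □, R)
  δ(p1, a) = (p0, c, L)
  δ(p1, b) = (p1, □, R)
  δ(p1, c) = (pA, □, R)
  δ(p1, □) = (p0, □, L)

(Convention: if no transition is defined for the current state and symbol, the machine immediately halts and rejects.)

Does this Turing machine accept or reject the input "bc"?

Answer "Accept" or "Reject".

Execution trace:
Initial: [p0]bc
Step 1: δ(p0, b) = (p0, a, L) → [p0]□ac
Step 2: δ(p0, □) = (p1, □, R) → □[p1]ac
Step 3: δ(p1, a) = (p0, c, L) → [p0]□cc
Step 4: δ(p0, □) = (p1, □, R) → □[p1]cc
Step 5: δ(p1, c) = (pA, □, R) → □□[pA]c

The machine reaches the accept state pA and halts.

Answer: Accept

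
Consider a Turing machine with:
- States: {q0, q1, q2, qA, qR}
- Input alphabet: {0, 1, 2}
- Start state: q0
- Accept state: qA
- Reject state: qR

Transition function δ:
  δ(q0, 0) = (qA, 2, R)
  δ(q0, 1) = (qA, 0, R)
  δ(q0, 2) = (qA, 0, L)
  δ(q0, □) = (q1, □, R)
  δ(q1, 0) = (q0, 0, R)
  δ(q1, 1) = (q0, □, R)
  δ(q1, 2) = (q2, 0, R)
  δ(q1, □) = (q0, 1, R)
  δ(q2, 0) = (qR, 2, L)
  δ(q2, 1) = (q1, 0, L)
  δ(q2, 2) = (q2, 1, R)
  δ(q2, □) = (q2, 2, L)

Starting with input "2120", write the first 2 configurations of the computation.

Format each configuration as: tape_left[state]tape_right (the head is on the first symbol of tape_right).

Transitions applied:
Step 1: δ(q0, 2) = (qA, 0, L)

The first 2 configurations are:
[q0]2120 ⊢ [qA]□0120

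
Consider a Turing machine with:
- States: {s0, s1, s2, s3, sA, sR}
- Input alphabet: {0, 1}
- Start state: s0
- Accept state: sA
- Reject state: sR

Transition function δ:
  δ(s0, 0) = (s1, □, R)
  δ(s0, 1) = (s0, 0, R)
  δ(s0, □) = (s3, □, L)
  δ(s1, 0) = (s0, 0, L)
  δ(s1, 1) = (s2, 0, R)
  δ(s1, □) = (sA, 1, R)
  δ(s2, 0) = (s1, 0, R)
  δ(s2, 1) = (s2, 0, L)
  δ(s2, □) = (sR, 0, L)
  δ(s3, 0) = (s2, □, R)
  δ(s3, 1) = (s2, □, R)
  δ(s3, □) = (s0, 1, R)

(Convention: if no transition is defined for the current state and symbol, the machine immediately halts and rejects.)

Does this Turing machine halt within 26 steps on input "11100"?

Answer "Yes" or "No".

Execution trace:
Initial: [s0]11100
Step 1: δ(s0, 1) = (s0, 0, R) → 0[s0]1100
Step 2: δ(s0, 1) = (s0, 0, R) → 00[s0]100
Step 3: δ(s0, 1) = (s0, 0, R) → 000[s0]00
Step 4: δ(s0, 0) = (s1, □, R) → 000□[s1]0
Step 5: δ(s1, 0) = (s0, 0, L) → 000[s0]□0
Step 6: δ(s0, □) = (s3, □, L) → 00[s3]0□0
Step 7: δ(s3, 0) = (s2, □, R) → 00□[s2]□0
Step 8: δ(s2, □) = (sR, 0, L) → 00[sR]□00

The machine reaches the reject state sR and halts.
The machine halted after 8 steps (within the 26-step bound).

Answer: Yes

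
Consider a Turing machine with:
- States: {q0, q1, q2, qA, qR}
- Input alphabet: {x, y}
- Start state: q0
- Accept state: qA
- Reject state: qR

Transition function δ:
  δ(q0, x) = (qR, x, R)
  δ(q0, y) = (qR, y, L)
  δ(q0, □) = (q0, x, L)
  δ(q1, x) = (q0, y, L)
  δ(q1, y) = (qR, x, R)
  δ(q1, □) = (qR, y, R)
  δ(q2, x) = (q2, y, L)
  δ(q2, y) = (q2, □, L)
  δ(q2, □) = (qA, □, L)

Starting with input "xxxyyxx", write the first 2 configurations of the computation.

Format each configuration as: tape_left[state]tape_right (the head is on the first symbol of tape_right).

Transitions applied:
Step 1: δ(q0, x) = (qR, x, R)

The first 2 configurations are:
[q0]xxxyyxx ⊢ x[qR]xxyyxx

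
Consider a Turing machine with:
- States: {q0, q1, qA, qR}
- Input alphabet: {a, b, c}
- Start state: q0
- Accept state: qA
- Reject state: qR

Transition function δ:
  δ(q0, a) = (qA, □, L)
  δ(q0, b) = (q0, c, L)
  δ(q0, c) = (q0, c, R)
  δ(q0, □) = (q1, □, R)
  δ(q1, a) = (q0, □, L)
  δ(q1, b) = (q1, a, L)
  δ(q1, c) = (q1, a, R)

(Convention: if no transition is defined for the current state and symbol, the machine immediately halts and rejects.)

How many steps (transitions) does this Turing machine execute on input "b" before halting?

Execution trace:
Initial: [q0]b
Step 1: δ(q0, b) = (q0, c, L) → [q0]□c
Step 2: δ(q0, □) = (q1, □, R) → □[q1]c
Step 3: δ(q1, c) = (q1, a, R) → □a[q1]□

No transition is defined for δ(q1, □). By convention the machine halts and rejects.

The machine executed 3 steps before halting.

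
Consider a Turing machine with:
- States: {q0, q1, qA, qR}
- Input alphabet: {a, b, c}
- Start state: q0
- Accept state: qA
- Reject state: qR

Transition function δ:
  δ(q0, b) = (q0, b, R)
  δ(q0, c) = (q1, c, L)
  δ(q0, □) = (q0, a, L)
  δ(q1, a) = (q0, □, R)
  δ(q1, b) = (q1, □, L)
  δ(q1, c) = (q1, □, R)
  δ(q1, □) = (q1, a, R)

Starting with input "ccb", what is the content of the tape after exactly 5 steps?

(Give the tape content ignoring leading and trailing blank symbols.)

Execution trace:
Initial: [q0]ccb
Step 1: δ(q0, c) = (q1, c, L) → [q1]□ccb
Step 2: δ(q1, □) = (q1, a, R) → a[q1]ccb
Step 3: δ(q1, c) = (q1, □, R) → a□[q1]cb
Step 4: δ(q1, c) = (q1, □, R) → a□□[q1]b
Step 5: δ(q1, b) = (q1, □, L) → a□[q1]□□

After 5 steps, the tape (ignoring leading/trailing blanks) is: a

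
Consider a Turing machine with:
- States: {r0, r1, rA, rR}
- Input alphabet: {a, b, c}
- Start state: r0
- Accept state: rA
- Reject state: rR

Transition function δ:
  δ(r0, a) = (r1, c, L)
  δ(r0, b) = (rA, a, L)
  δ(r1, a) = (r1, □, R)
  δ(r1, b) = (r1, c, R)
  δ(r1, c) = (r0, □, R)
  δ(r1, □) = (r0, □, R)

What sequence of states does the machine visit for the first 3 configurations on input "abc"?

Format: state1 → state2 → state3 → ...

Execution trace:
Initial: [r0]abc
Step 1: δ(r0, a) = (r1, c, L) → [r1]□cbc
Step 2: δ(r1, □) = (r0, □, R) → □[r0]cbc

No transition is defined for δ(r0, c). By convention the machine halts and rejects.

State sequence: r0 → r1 → r0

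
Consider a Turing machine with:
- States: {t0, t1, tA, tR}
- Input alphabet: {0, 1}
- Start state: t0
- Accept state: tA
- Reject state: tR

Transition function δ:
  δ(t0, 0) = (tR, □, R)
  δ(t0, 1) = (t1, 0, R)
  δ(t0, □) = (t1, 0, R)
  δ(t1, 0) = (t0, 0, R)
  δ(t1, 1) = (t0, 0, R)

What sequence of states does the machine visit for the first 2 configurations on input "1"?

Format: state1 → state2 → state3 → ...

Execution trace:
Initial: [t0]1
Step 1: δ(t0, 1) = (t1, 0, R) → 0[t1]□

No transition is defined for δ(t1, □). By convention the machine halts and rejects.

State sequence: t0 → t1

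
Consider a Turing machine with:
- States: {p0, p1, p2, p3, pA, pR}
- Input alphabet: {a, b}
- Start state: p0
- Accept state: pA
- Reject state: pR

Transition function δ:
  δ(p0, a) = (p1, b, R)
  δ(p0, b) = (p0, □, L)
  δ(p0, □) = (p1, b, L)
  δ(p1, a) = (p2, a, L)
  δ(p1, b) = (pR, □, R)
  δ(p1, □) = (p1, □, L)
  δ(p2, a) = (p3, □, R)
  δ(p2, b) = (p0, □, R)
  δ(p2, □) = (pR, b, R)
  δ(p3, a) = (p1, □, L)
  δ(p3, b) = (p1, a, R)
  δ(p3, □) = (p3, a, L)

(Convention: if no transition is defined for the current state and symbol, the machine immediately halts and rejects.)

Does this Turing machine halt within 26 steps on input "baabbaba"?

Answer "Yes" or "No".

Execution trace:
Initial: [p0]baabbaba
Step 1: δ(p0, b) = (p0, □, L) → [p0]□□aabbaba
Step 2: δ(p0, □) = (p1, b, L) → [p1]□b□aabbaba
Step 3: δ(p1, □) = (p1, □, L) → [p1]□□b□aabbaba
Step 4: δ(p1, □) = (p1, □, L) → [p1]□□□b□aabbaba
Step 5: δ(p1, □) = (p1, □, L) → [p1]□□□□b□aabbaba
Step 6: δ(p1, □) = (p1, □, L) → [p1]□□□□□b□aabbaba
Step 7: δ(p1, □) = (p1, □, L) → [p1]□□□□□□b□aabbaba
Step 8: δ(p1, □) = (p1, □, L) → [p1]□□□□□□□b□aabbaba
Step 9: δ(p1, □) = (p1, □, L) → [p1]□□□□□□□□b□aabbaba
Step 10: δ(p1, □) = (p1, □, L) → [p1]□□□□□□□□□b□aabbaba
Step 11: δ(p1, □) = (p1, □, L) → [p1]□□□□□□□□□□b□aabbaba
Step 12: δ(p1, □) = (p1, □, L) → [p1]□□□□□□□□□□□b□aabbaba
Step 13: δ(p1, □) = (p1, □, L) → [p1]□□□□□□□□□□□□b□aabbaba
Step 14: δ(p1, □) = (p1, □, L) → [p1]□□□□□□□□□□□□□b□aabbaba
Step 15: δ(p1, □) = (p1, □, L) → [p1]□□□□□□□□□□□□□□b□aabbaba
Step 16: δ(p1, □) = (p1, □, L) → [p1]□□□□□□□□□□□□□□□b□aabbaba
Step 17: δ(p1, □) = (p1, □, L) → [p1]□□□□□□□□□□□□□□□□b□aabbaba
Step 18: δ(p1, □) = (p1, □, L) → [p1]□□□□□□□□□□□□□□□□□b□aabbaba
Step 19: δ(p1, □) = (p1, □, L) → [p1]□□□□□□□□□□□□□□□□□□b□aabbaba
Step 20: δ(p1, □) = (p1, □, L) → [p1]□□□□□□□□□□□□□□□□□□□b□aabbaba
Step 21: δ(p1, □) = (p1, □, L) → [p1]□□□□□□□□□□□□□□□□□□□□b□aabbaba
Step 22: δ(p1, □) = (p1, □, L) → [p1]□□□□□□□□□□□□□□□□□□□□□b□aabbaba
Step 23: δ(p1, □) = (p1, □, L) → [p1]□□□□□□□□□□□□□□□□□□□□□□b□aabbaba
Step 24: δ(p1, □) = (p1, □, L) → [p1]□□□□□□□□□□□□□□□□□□□□□□□b□aabbaba
Step 25: δ(p1, □) = (p1, □, L) → [p1]□□□□□□□□□□□□□□□□□□□□□□□□b□aabbaba
Step 26: δ(p1, □) = (p1, □, L) → [p1]□□□□□□□□□□□□□□□□□□□□□□□□□b□aabbaba

The machine has not reached a halting state after 26 steps.
The machine did not halt within the 26-step bound.

Answer: No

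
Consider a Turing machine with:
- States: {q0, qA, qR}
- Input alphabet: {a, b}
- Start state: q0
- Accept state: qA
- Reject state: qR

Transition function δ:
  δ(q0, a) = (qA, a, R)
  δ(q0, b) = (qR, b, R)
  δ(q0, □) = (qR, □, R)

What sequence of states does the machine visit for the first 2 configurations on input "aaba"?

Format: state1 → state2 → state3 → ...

Execution trace:
Initial: [q0]aaba
Step 1: δ(q0, a) = (qA, a, R) → a[qA]aba

The machine reaches the accept state qA and halts.

State sequence: q0 → qA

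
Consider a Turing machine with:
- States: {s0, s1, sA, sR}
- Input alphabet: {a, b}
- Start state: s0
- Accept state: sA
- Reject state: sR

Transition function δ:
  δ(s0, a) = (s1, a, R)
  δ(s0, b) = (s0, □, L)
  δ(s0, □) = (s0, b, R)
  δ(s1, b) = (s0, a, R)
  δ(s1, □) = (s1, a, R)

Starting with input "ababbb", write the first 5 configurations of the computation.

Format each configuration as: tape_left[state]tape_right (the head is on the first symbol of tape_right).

Transitions applied:
Step 1: δ(s0, a) = (s1, a, R)
Step 2: δ(s1, b) = (s0, a, R)
Step 3: δ(s0, a) = (s1, a, R)
Step 4: δ(s1, b) = (s0, a, R)

The first 5 configurations are:
[s0]ababbb ⊢ a[s1]babbb ⊢ aa[s0]abbb ⊢ aaa[s1]bbb ⊢ aaaa[s0]bb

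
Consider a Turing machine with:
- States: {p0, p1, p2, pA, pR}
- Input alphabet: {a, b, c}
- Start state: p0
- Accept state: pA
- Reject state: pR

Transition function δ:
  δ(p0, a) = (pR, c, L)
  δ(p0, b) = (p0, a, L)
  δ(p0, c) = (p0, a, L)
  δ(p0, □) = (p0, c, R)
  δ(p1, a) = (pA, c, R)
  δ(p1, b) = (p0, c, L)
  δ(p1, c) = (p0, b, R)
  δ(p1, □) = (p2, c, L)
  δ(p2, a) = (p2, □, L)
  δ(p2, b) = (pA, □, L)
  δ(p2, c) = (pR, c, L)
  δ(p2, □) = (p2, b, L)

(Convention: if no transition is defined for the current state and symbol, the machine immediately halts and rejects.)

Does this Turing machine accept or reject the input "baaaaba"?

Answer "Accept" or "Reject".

Execution trace:
Initial: [p0]baaaaba
Step 1: δ(p0, b) = (p0, a, L) → [p0]□aaaaaba
Step 2: δ(p0, □) = (p0, c, R) → c[p0]aaaaaba
Step 3: δ(p0, a) = (pR, c, L) → [pR]ccaaaaba

The machine reaches the reject state pR and halts.

Answer: Reject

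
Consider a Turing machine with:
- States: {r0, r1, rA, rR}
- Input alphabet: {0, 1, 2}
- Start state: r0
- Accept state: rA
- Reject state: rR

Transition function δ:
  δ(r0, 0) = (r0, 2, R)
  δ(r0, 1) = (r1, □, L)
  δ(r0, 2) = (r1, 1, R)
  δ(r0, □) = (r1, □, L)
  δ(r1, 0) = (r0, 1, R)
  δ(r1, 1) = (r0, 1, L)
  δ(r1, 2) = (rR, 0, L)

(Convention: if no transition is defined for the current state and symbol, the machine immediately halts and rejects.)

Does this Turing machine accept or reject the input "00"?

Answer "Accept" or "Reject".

Execution trace:
Initial: [r0]00
Step 1: δ(r0, 0) = (r0, 2, R) → 2[r0]0
Step 2: δ(r0, 0) = (r0, 2, R) → 22[r0]□
Step 3: δ(r0, □) = (r1, □, L) → 2[r1]2□
Step 4: δ(r1, 2) = (rR, 0, L) → [rR]20□

The machine reaches the reject state rR and halts.

Answer: Reject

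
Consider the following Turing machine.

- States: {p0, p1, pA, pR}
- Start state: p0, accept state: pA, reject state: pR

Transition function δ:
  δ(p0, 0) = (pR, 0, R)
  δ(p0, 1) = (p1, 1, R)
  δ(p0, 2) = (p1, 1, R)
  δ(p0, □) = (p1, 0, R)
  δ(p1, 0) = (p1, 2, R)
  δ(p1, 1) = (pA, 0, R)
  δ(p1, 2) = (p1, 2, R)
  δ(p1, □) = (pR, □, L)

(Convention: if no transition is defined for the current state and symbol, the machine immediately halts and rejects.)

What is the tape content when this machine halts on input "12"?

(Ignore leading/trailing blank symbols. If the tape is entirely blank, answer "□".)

Execution trace:
Initial: [p0]12
Step 1: δ(p0, 1) = (p1, 1, R) → 1[p1]2
Step 2: δ(p1, 2) = (p1, 2, R) → 12[p1]□
Step 3: δ(p1, □) = (pR, □, L) → 1[pR]2□

The machine reaches the reject state pR and halts.

Final tape (ignoring leading/trailing blanks): 12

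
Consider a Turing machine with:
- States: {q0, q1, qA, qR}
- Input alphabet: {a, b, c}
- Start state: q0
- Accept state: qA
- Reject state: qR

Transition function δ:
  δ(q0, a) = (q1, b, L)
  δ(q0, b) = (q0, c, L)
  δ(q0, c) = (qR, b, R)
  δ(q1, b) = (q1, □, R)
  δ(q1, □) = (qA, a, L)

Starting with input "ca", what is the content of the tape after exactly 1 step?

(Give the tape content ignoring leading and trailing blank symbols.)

Execution trace:
Initial: [q0]ca
Step 1: δ(q0, c) = (qR, b, R) → b[qR]a

The machine reaches the reject state qR and halts.

After 1 step, the tape (ignoring leading/trailing blanks) is: ba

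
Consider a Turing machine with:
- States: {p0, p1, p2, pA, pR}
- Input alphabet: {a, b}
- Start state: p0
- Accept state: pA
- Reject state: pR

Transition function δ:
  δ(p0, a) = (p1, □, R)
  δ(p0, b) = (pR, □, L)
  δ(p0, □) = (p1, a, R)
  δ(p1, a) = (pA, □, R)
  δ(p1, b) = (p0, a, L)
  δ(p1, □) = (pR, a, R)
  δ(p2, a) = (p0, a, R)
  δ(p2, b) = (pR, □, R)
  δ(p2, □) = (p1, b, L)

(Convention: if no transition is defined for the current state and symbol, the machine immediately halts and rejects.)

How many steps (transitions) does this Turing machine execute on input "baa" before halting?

Execution trace:
Initial: [p0]baa
Step 1: δ(p0, b) = (pR, □, L) → [pR]□□aa

The machine reaches the reject state pR and halts.

The machine executed 1 step before halting.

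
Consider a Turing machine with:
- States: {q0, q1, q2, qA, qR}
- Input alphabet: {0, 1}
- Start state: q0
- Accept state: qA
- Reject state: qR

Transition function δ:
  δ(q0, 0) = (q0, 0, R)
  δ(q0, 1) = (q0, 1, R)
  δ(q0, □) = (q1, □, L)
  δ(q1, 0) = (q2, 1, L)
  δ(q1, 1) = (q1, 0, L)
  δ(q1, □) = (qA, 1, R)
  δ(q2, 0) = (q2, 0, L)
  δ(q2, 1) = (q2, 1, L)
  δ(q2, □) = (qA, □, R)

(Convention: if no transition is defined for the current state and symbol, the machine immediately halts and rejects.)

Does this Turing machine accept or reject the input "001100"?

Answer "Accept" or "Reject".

Execution trace:
Initial: [q0]001100
Step 1: δ(q0, 0) = (q0, 0, R) → 0[q0]01100
Step 2: δ(q0, 0) = (q0, 0, R) → 00[q0]1100
Step 3: δ(q0, 1) = (q0, 1, R) → 001[q0]100
Step 4: δ(q0, 1) = (q0, 1, R) → 0011[q0]00
Step 5: δ(q0, 0) = (q0, 0, R) → 00110[q0]0
Step 6: δ(q0, 0) = (q0, 0, R) → 001100[q0]□
Step 7: δ(q0, □) = (q1, □, L) → 00110[q1]0□
Step 8: δ(q1, 0) = (q2, 1, L) → 0011[q2]01□
Step 9: δ(q2, 0) = (q2, 0, L) → 001[q2]101□
Step 10: δ(q2, 1) = (q2, 1, L) → 00[q2]1101□
Step 11: δ(q2, 1) = (q2, 1, L) → 0[q2]01101□
Step 12: δ(q2, 0) = (q2, 0, L) → [q2]001101□
Step 13: δ(q2, 0) = (q2, 0, L) → [q2]□001101□
Step 14: δ(q2, □) = (qA, □, R) → □[qA]001101□

The machine reaches the accept state qA and halts.

Answer: Accept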